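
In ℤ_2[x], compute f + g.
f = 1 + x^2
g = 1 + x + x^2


Add coefficients mod 2:
x^0: 1 + 1 = 0 (mod 2)
x^1: 0 + 1 = 1 (mod 2)
x^2: 1 + 1 = 0 (mod 2)
Result: x

f + g = x


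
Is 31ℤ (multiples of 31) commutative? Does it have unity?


31ℤ is a commutative ring under +,× but has no multiplicative identity (1 ∉ 31ℤ); it has no zero divisors, but without unity it is not an integral domain
Commutative: Yes
Integral domain: No
Has unity: No

31ℤ (multiples of 31): Commutative=Yes, Unity=No


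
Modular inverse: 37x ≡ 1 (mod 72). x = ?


Use the extended Euclidean algorithm to write 1 = 37·s + 72·t; then s mod 72 is the inverse.
Euclidean algorithm:
  37 = 0·72 + 37
  72 = 1·37 + 35
  37 = 1·35 + 2
  35 = 17·2 + 1
  2 = 2·1 + 0
gcd(37,72) = 1
Back-substitution gives: 37·(-35) + 72·(18) = 1
So 37⁻¹ ≡ -35 ≡ 37 (mod 72)
Check: 37 × 37 = 1369 ≡ 1 (mod 72) ✓

37⁻¹ ≡ 37 (mod 72)


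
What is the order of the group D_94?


|D_n| = 2n (n rotations and n reflections)
|D_94| = 2×94 = 188

|D_94| = 188


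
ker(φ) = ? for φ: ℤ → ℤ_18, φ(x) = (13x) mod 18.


Kernel = preimage of identity
ker(φ) = {x ∈ ℤ : 13x ≡ 0 (mod 18)}. gcd(13,18) = 1, so 13x ≡ 0 (mod 18) ⟺ x ≡ 0 (mod 18/1 = 18). Hence ker(φ) = 18ℤ

ker(φ) = 18ℤ


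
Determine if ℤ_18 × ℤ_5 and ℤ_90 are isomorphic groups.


Comparing ℤ_18 × ℤ_5 and ℤ_90:
gcd(18,5) = 1, so ℤ_18 × ℤ_5 ≅ ℤ_90 (CRT)

Yes, ℤ_18 × ℤ_5 ≅ ℤ_90


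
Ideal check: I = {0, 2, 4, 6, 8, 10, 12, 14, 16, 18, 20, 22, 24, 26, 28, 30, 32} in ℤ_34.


Check ideal conditions for I = {0, 2, 4, 6, 8, 10, 12, 14, 16, 18, 20, 22, 24, 26, 28, 30, 32} in ℤ_34:
(1) I is an additive subgroup? Yes
(2) For r ∈ ℤ_34 and a ∈ I: r·a ∈ I? Yes

Yes, I is an ideal of ℤ_34


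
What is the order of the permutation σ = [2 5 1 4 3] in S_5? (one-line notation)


Cycle decomposition: (1 2 5 3)
Cycle lengths: 4
Order = lcm(4) = 4

ord(σ) = 4


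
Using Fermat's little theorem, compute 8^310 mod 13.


Fermat's little theorem: if p is prime and gcd(a,p)=1, then a^(p-1) ≡ 1 (mod p)
p = 13 is prime, gcd(8,13) = 1
Reduce exponent: 310 mod 12 = 10
So 8^310 ≡ 8^10 (mod 13)
8^10 mod 13 = 12

8^310 ≡ 12 (mod 13)


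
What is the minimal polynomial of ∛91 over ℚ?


∛91 satisfies x³ - 91 = 0, irreducible over ℚ (no rational root; 91 is not a perfect cube)

Minimal polynomial: x³ - 91


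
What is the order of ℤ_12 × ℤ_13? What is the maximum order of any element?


|ℤ_12 × ℤ_13| = 12 × 13 = 156
Max element order = lcm(12,13) = 156
Cyclic? Yes (gcd=1)

|ℤ_12×ℤ_13| = 156, max element order = 156


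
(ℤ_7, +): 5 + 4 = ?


Operation: addition mod 7
5 + 4 = (a + b) mod 7 with a = 5, b = 4

5 + 4 = 2


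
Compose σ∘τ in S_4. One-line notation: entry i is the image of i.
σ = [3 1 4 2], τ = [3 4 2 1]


σ∘τ: apply τ first, then σ
1 →τ 3 →σ 4
2 →τ 4 →σ 2
3 →τ 2 →σ 1
4 →τ 1 →σ 3

σ∘τ = [4 2 1 3]


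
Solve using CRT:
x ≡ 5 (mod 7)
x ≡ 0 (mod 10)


m₁ = 7, m₂ = 10, gcd = 1, so CRT applies. M = m₁·m₂ = 70
Let M₁ = M/m₁ = 10, M₂ = M/m₂ = 7
Find y₁ ≡ M₁⁻¹ (mod m₁): 10⁻¹ ≡ 5 (mod 7)
Find y₂ ≡ M₂⁻¹ (mod m₂): 7⁻¹ ≡ 3 (mod 10)
x = a₁·M₁·y₁ + a₂·M₂·y₂ = 5·10·5 + 0·7·3 = 250
Reduce mod 70: x ≡ 40
Check: 40 mod 7 = 5 ✓, 40 mod 10 = 0 ✓

x ≡ 40 (mod 70)


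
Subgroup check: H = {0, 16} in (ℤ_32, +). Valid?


Subgroup test for H = {0, 16} in (ℤ_32, +):
(1) 0 ∈ H? Yes
(2) Closure: for all a,b ∈ H, (a+b) mod 32 ∈ H? Yes
(3) Inverses: for all a ∈ H, -a mod 32 ∈ H? Yes

Yes, H is a subgroup of ℤ_32


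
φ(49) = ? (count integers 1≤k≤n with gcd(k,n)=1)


Factor n: 49 = 7^2
φ(n) = n · ∏(1 - 1/p) over distinct primes p | n
φ(49) = 49 · (1 - 1/7) = 42

φ(49) = 42


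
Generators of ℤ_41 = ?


g generates ℤ_n iff gcd(g,n) = 1
Prime factors of 41: 41
Generators are g ∈ {1,...,40} not divisible by any of these primes.
Generators: {1, 2, 3, 4, 5, 6, 7, 8, 9, 10, 11, 12, 13, 14, 15, 16, 17, 18, 19, 20, 21, 22, 23, 24, 25, 26, 27, 28, 29, 30, 31, 32, 33, 34, 35, 36, 37, 38, 39, 40}
Number of generators = φ(41) = 40

Generators of ℤ_41 = {1, 2, 3, 4, 5, 6, 7, 8, 9, 10, 11, 12, 13, 14, 15, 16, 17, 18, 19, 20, 21, 22, 23, 24, 25, 26, 27, 28, 29, 30, 31, 32, 33, 34, 35, 36, 37, 38, 39, 40}


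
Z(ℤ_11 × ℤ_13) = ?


Z(G) = {g ∈ G | gx = xg for all x ∈ G}
Direct product of abelian groups is abelian, so Z(G) = G

Z(ℤ_11 × ℤ_13) = ℤ_11 × ℤ_13


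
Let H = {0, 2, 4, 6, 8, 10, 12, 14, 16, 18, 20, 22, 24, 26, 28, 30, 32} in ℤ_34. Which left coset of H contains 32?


32 + H = {32 + h (mod 34) : h ∈ H}
32+0=32, 32+2=0, 32+4=2, 32+6=4, 32+8=6, 32+10=8, 32+12=10, 32+14=12, 32+16=14, 32+18=16, 32+20=18, 32+22=20, 32+24=22, 32+26=24, 32+28=26, 32+30=28, 32+32=30
32 + H = {0, 2, 4, 6, 8, 10, 12, 14, 16, 18, 20, 22, 24, 26, 28, 30, 32} = 0 + H

32 + H = {0, 2, 4, 6, 8, 10, 12, 14, 16, 18, 20, 22, 24, 26, 28, 30, 32}


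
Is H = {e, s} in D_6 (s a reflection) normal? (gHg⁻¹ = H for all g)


H = {e, s} in D_6 (s a reflection)
r·s·r⁻¹ = sr⁻² ≠ s for n ≥ 3, so {e, s} is not closed under conjugation

No, not a normal subgroup


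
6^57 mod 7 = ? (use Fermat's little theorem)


Fermat's little theorem: if p is prime and gcd(a,p)=1, then a^(p-1) ≡ 1 (mod p)
p = 7 is prime, gcd(6,7) = 1
Reduce exponent: 57 mod 6 = 3
So 6^57 ≡ 6^3 (mod 7)
6^3 mod 7 = 6

6^57 ≡ 6 (mod 7)


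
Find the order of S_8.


|S_n| = n! (number of permutations of n symbols)
|S_8| = 8! = 40320

|S_8| = 40320


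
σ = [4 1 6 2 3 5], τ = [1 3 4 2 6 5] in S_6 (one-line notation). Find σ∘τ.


σ∘τ: apply τ first, then σ
1 →τ 1 →σ 4
2 →τ 3 →σ 6
3 →τ 4 →σ 2
4 →τ 2 →σ 1
5 →τ 6 →σ 5
6 →τ 5 →σ 3

σ∘τ = [4 6 2 1 5 3]


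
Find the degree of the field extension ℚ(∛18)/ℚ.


∛18 has minimal polynomial x³ - 18 (irreducible over ℚ since 18 is not a perfect cube)

[ℚ(∛18)/ℚ] = 3


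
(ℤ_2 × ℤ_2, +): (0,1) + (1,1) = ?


Operation: componentwise addition mod (2, 2)
(0,1) + (1,1) = ((a₁+b₁) mod 2, (a₂+b₂) mod 2) with a = (0,1), b = (1,1)

(0,1) + (1,1) = (1,0)


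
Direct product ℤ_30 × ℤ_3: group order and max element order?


|ℤ_30 × ℤ_3| = 30 × 3 = 90
Max element order = lcm(30,3) = 30
Cyclic? No (gcd=3)

|ℤ_30×ℤ_3| = 90, max element order = 30


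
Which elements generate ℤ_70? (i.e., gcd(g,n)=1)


g generates ℤ_n iff gcd(g,n) = 1
Prime factors of 70: 2, 5, 7
Generators are g ∈ {1,...,69} not divisible by any of these primes.
Generators: {1, 3, 9, 11, 13, 17, 19, 23, 27, 29, 31, 33, 37, 39, 41, 43, 47, 51, 53, 57, 59, 61, 67, 69}
Number of generators = φ(70) = 24

Generators of ℤ_70 = {1, 3, 9, 11, 13, 17, 19, 23, 27, 29, 31, 33, 37, 39, 41, 43, 47, 51, 53, 57, 59, 61, 67, 69}


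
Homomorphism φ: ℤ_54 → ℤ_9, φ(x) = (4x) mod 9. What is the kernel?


Kernel = preimage of identity
ker(φ) = {x ∈ ℤ_54 : 4x ≡ 0 (mod 9)}. Since 9 | 54, φ is well-defined. The kernel is the cyclic subgroup ⟨9⟩ of ℤ_54 (order 6), i.e. {0, 9, 18, 27, 36, 45}

ker(φ) = {0, 9, 18, 27, 36, 45}


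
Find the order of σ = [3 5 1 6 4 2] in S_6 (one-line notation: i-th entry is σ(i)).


Cycle decomposition: (1 3) (2 5 4 6)
Cycle lengths: 2, 4
Order = lcm(2, 4) = 4

ord(σ) = 4


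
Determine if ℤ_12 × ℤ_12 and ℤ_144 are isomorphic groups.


Comparing ℤ_12 × ℤ_12 and ℤ_144:
gcd(12,12) = 12 ≠ 1. Max element order in ℤ_12×ℤ_12 is lcm(12,12) = 12 < 144, so it has no element of order 144

No, ℤ_12 × ℤ_12 ≇ ℤ_144


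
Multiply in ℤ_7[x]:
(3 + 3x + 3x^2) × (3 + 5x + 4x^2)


Expand and collect like terms; reduce coefficients mod 7:
x^0: 3·3 = 9 ≡ 2 (mod 7)
x^1: 3·5 + 3·3 = 24 ≡ 3 (mod 7)
x^2: 3·4 + 3·5 + 3·3 = 36 ≡ 1 (mod 7)
x^3: 3·4 + 3·5 = 27 ≡ 6 (mod 7)
x^4: 3·4 = 12 ≡ 5 (mod 7)
Result: 2 + 3x + x^2 + 6x^3 + 5x^4

f · g = 2 + 3x + x^2 + 6x^3 + 5x^4


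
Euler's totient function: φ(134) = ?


Factor n: 134 = 2 × 67
φ(n) = n · ∏(1 - 1/p) over distinct primes p | n
φ(134) = 134 · (1 - 1/2) · (1 - 1/67) = 66

φ(134) = 66


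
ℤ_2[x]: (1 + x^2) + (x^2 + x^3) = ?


Add coefficients mod 2:
x^0: 1 + 0 = 1 (mod 2)
x^1: 0 + 0 = 0 (mod 2)
x^2: 1 + 1 = 0 (mod 2)
x^3: 0 + 1 = 1 (mod 2)
Result: 1 + x^3

f + g = 1 + x^3


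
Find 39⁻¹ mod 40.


Use the extended Euclidean algorithm to write 1 = 39·s + 40·t; then s mod 40 is the inverse.
Euclidean algorithm:
  39 = 0·40 + 39
  40 = 1·39 + 1
  39 = 39·1 + 0
gcd(39,40) = 1
Back-substitution gives: 39·(-1) + 40·(1) = 1
So 39⁻¹ ≡ -1 ≡ 39 (mod 40)
Check: 39 × 39 = 1521 ≡ 1 (mod 40) ✓

39⁻¹ ≡ 39 (mod 40)


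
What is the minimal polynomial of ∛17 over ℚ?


∛17 satisfies x³ - 17 = 0, irreducible over ℚ (no rational root; 17 is not a perfect cube)

Minimal polynomial: x³ - 17


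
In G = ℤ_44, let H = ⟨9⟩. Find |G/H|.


|⟨9⟩| = n / gcd(9, 44) = 44 / 1 = 44
H is normal (ℤ_44 is abelian).
|G/H| = |G| / |H| = 44 / 44 = 1

|G/H| = 1


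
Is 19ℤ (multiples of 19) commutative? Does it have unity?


19ℤ is a commutative ring under +,× but has no multiplicative identity (1 ∉ 19ℤ); it has no zero divisors, but without unity it is not an integral domain
Commutative: Yes
Integral domain: No
Has unity: No

19ℤ (multiples of 19): Commutative=Yes, Unity=No


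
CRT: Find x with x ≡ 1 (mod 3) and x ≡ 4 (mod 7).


m₁ = 3, m₂ = 7, gcd = 1, so CRT applies. M = m₁·m₂ = 21
Let M₁ = M/m₁ = 7, M₂ = M/m₂ = 3
Find y₁ ≡ M₁⁻¹ (mod m₁): 7⁻¹ ≡ 1 (mod 3)
Find y₂ ≡ M₂⁻¹ (mod m₂): 3⁻¹ ≡ 5 (mod 7)
x = a₁·M₁·y₁ + a₂·M₂·y₂ = 1·7·1 + 4·3·5 = 67
Reduce mod 21: x ≡ 4
Check: 4 mod 3 = 1 ✓, 4 mod 7 = 4 ✓

x ≡ 4 (mod 21)


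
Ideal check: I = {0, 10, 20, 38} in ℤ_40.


Check ideal conditions for I = {0, 10, 20, 38} in ℤ_40:
(1) I is an additive subgroup? No
(2) For r ∈ ℤ_40 and a ∈ I: r·a ∈ I? No  [counterexample: r=2, a=38, r·a mod 40 = 36 ∉ I]

No, I is not an ideal of ℤ_40


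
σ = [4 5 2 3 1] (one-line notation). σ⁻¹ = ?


To find σ⁻¹, swap domain and range:
σ(1) = 4 → σ⁻¹(4) = 1
σ(2) = 5 → σ⁻¹(5) = 2
σ(3) = 2 → σ⁻¹(2) = 3
σ(4) = 3 → σ⁻¹(3) = 4
σ(5) = 1 → σ⁻¹(1) = 5

σ⁻¹ = [5 3 4 1 2]


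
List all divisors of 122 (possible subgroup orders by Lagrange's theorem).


Lagrange's theorem: |H| divides |G|
|G| = 122
Divisors of 122: 1, 2, 61, 122

Possible subgroup orders: {1, 2, 61, 122}


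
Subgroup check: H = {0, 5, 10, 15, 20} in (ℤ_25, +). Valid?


Subgroup test for H = {0, 5, 10, 15, 20} in (ℤ_25, +):
(1) 0 ∈ H? Yes
(2) Closure: for all a,b ∈ H, (a+b) mod 25 ∈ H? Yes
(3) Inverses: for all a ∈ H, -a mod 25 ∈ H? Yes

Yes, H is a subgroup of ℤ_25


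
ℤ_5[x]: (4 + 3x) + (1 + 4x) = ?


Add coefficients mod 5:
x^0: 4 + 1 = 0 (mod 5)
x^1: 3 + 4 = 2 (mod 5)
Result: 2x

f + g = 2x


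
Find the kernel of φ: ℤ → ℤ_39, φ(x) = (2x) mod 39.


Kernel = preimage of identity
ker(φ) = {x ∈ ℤ : 2x ≡ 0 (mod 39)}. gcd(2,39) = 1, so 2x ≡ 0 (mod 39) ⟺ x ≡ 0 (mod 39/1 = 39). Hence ker(φ) = 39ℤ

ker(φ) = 39ℤ


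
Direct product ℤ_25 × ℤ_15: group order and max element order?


|ℤ_25 × ℤ_15| = 25 × 15 = 375
Max element order = lcm(25,15) = 75
Cyclic? No (gcd=5)

|ℤ_25×ℤ_15| = 375, max element order = 75


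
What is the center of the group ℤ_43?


Z(G) = {g ∈ G | gx = xg for all x ∈ G}
ℤ_43 is abelian, so Z(G) = G

Z(ℤ_43) = ℤ_43


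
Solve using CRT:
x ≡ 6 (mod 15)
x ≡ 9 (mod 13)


m₁ = 15, m₂ = 13, gcd = 1, so CRT applies. M = m₁·m₂ = 195
Let M₁ = M/m₁ = 13, M₂ = M/m₂ = 15
Find y₁ ≡ M₁⁻¹ (mod m₁): 13⁻¹ ≡ 7 (mod 15)
Find y₂ ≡ M₂⁻¹ (mod m₂): 15⁻¹ ≡ 7 (mod 13)
x = a₁·M₁·y₁ + a₂·M₂·y₂ = 6·13·7 + 9·15·7 = 1491
Reduce mod 195: x ≡ 126
Check: 126 mod 15 = 6 ✓, 126 mod 13 = 9 ✓

x ≡ 126 (mod 195)


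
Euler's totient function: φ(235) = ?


Factor n: 235 = 5 × 47
φ(n) = n · ∏(1 - 1/p) over distinct primes p | n
φ(235) = 235 · (1 - 1/5) · (1 - 1/47) = 184

φ(235) = 184


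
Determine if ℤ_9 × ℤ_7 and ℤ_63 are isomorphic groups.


Comparing ℤ_9 × ℤ_7 and ℤ_63:
gcd(9,7) = 1, so ℤ_9 × ℤ_7 ≅ ℤ_63 (CRT)

Yes, ℤ_9 × ℤ_7 ≅ ℤ_63


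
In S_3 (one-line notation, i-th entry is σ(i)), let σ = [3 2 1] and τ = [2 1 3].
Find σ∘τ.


σ∘τ: apply τ first, then σ
1 →τ 2 →σ 2
2 →τ 1 →σ 3
3 →τ 3 →σ 1

σ∘τ = [2 3 1]


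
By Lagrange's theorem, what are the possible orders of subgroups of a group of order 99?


Lagrange's theorem: |H| divides |G|
|G| = 99
Divisors of 99: 1, 3, 9, 11, 33, 99

Possible subgroup orders: {1, 3, 9, 11, 33, 99}


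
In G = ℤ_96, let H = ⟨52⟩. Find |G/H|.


|⟨52⟩| = n / gcd(52, 96) = 96 / 4 = 24
H is normal (ℤ_96 is abelian).
|G/H| = |G| / |H| = 96 / 24 = 4

|G/H| = 4


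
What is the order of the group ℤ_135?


ℤ_n has n elements.

|ℤ_135| = 135


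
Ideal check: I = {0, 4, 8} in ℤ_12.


Check ideal conditions for I = {0, 4, 8} in ℤ_12:
(1) I is an additive subgroup? Yes
(2) For r ∈ ℤ_12 and a ∈ I: r·a ∈ I? Yes

Yes, I is an ideal of ℤ_12


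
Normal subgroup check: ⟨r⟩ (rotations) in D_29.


H = ⟨r⟩ (rotations) in D_29
The rotation subgroup ⟨r⟩ has index 2 in D_29, so it is normal

Yes, normal subgroup


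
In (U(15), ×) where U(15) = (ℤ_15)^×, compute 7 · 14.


Operation: multiplication mod 15
7 · 14 = (a × b) mod 15 with a = 7, b = 14

7 · 14 = 8


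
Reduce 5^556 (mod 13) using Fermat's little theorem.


Fermat's little theorem: if p is prime and gcd(a,p)=1, then a^(p-1) ≡ 1 (mod p)
p = 13 is prime, gcd(5,13) = 1
Reduce exponent: 556 mod 12 = 4
So 5^556 ≡ 5^4 (mod 13)
5^4 mod 13 = 1

5^556 ≡ 1 (mod 13)


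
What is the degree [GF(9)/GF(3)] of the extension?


GF(9) = GF(3^2), so the extension degree is 2

[GF(9)/GF(3)] = 2


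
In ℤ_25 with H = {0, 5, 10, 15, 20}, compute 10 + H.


10 + H = {10 + h (mod 25) : h ∈ H}
10+0=10, 10+5=15, 10+10=20, 10+15=0, 10+20=5
10 + H = {0, 5, 10, 15, 20} = 0 + H

10 + H = {0, 5, 10, 15, 20}


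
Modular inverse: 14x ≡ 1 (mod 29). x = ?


Use the extended Euclidean algorithm to write 1 = 14·s + 29·t; then s mod 29 is the inverse.
Euclidean algorithm:
  14 = 0·29 + 14
  29 = 2·14 + 1
  14 = 14·1 + 0
gcd(14,29) = 1
Back-substitution gives: 14·(-2) + 29·(1) = 1
So 14⁻¹ ≡ -2 ≡ 27 (mod 29)
Check: 14 × 27 = 378 ≡ 1 (mod 29) ✓

14⁻¹ ≡ 27 (mod 29)


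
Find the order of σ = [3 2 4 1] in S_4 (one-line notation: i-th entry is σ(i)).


Cycle decomposition: (1 3 4)
Cycle lengths: 3
Order = lcm(3) = 3

ord(σ) = 3


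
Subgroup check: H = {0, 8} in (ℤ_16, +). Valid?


Subgroup test for H = {0, 8} in (ℤ_16, +):
(1) 0 ∈ H? Yes
(2) Closure: for all a,b ∈ H, (a+b) mod 16 ∈ H? Yes
(3) Inverses: for all a ∈ H, -a mod 16 ∈ H? Yes

Yes, H is a subgroup of ℤ_16


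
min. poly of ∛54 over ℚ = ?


∛54 satisfies x³ - 54 = 0, irreducible over ℚ (no rational root; 54 is not a perfect cube)

Minimal polynomial: x³ - 54


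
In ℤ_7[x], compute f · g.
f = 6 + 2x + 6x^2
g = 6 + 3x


Expand and collect like terms; reduce coefficients mod 7:
x^0: 6·6 = 36 ≡ 1 (mod 7)
x^1: 6·3 + 2·6 = 30 ≡ 2 (mod 7)
x^2: 2·3 + 6·6 = 42 ≡ 0 (mod 7)
x^3: 6·3 = 18 ≡ 4 (mod 7)
Result: 1 + 2x + 4x^3

f · g = 1 + 2x + 4x^3


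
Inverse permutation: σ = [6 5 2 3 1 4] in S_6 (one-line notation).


To find σ⁻¹, swap domain and range:
σ(1) = 6 → σ⁻¹(6) = 1
σ(2) = 5 → σ⁻¹(5) = 2
σ(3) = 2 → σ⁻¹(2) = 3
σ(4) = 3 → σ⁻¹(3) = 4
σ(5) = 1 → σ⁻¹(1) = 5
σ(6) = 4 → σ⁻¹(4) = 6

σ⁻¹ = [5 3 4 6 2 1]


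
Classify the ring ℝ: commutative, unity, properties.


ℝ is a field: commutative, has unity, every nonzero element is a unit (hence an integral domain)
Commutative: Yes
Integral domain: Yes
Has unity: Yes

ℝ: Commutative=Yes, Unity=Yes


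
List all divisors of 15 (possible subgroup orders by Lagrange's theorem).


Lagrange's theorem: |H| divides |G|
|G| = 15
Divisors of 15: 1, 3, 5, 15

Possible subgroup orders: {1, 3, 5, 15}


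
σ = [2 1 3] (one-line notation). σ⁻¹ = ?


To find σ⁻¹, swap domain and range:
σ(1) = 2 → σ⁻¹(2) = 1
σ(2) = 1 → σ⁻¹(1) = 2
σ(3) = 3 → σ⁻¹(3) = 3

σ⁻¹ = [2 1 3]


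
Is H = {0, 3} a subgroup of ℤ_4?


Subgroup test for H = {0, 3} in (ℤ_4, +):
(1) 0 ∈ H? Yes
(2) Closure: for all a,b ∈ H, (a+b) mod 4 ∈ H? No  [counterexample: 3 + 3 = 2 ∉ H]
(3) Inverses: for all a ∈ H, -a mod 4 ∈ H? No

No, H is not a subgroup of ℤ_4


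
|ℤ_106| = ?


ℤ_n has n elements.

|ℤ_106| = 106


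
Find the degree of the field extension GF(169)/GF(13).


GF(169) = GF(13^2), so the extension degree is 2

[GF(169)/GF(13)] = 2


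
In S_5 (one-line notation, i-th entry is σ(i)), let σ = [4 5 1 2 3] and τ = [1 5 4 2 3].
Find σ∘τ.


σ∘τ: apply τ first, then σ
1 →τ 1 →σ 4
2 →τ 5 →σ 3
3 →τ 4 →σ 2
4 →τ 2 →σ 5
5 →τ 3 →σ 1

σ∘τ = [4 3 2 5 1]


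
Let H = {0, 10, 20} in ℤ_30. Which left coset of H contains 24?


24 + H = {24 + h (mod 30) : h ∈ H}
24+0=24, 24+10=4, 24+20=14
24 + H = {4, 14, 24} = 4 + H

24 + H = {4, 14, 24}


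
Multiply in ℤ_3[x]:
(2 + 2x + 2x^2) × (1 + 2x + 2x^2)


Expand and collect like terms; reduce coefficients mod 3:
x^0: 2·1 = 2 ≡ 2 (mod 3)
x^1: 2·2 + 2·1 = 6 ≡ 0 (mod 3)
x^2: 2·2 + 2·2 + 2·1 = 10 ≡ 1 (mod 3)
x^3: 2·2 + 2·2 = 8 ≡ 2 (mod 3)
x^4: 2·2 = 4 ≡ 1 (mod 3)
Result: 2 + x^2 + 2x^3 + x^4

f · g = 2 + x^2 + 2x^3 + x^4


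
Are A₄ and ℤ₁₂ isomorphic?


Comparing A₄ and ℤ₁₂:
A₄ is non-abelian, ℤ₁₂ is abelian

No, A₄ ≇ ℤ₁₂


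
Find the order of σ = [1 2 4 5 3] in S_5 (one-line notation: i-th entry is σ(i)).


Cycle decomposition: (3 4 5)
Cycle lengths: 3
Order = lcm(3) = 3

ord(σ) = 3


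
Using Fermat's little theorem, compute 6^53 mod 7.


Fermat's little theorem: if p is prime and gcd(a,p)=1, then a^(p-1) ≡ 1 (mod p)
p = 7 is prime, gcd(6,7) = 1
Reduce exponent: 53 mod 6 = 5
So 6^53 ≡ 6^5 (mod 7)
6^5 mod 7 = 6

6^53 ≡ 6 (mod 7)


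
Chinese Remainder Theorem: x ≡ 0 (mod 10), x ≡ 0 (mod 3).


m₁ = 10, m₂ = 3, gcd = 1, so CRT applies. M = m₁·m₂ = 30
Let M₁ = M/m₁ = 3, M₂ = M/m₂ = 10
Find y₁ ≡ M₁⁻¹ (mod m₁): 3⁻¹ ≡ 7 (mod 10)
Find y₂ ≡ M₂⁻¹ (mod m₂): 10⁻¹ ≡ 1 (mod 3)
x = a₁·M₁·y₁ + a₂·M₂·y₂ = 0·3·7 + 0·10·1 = 0
Reduce mod 30: x ≡ 0
Check: 0 mod 10 = 0 ✓, 0 mod 3 = 0 ✓

x ≡ 0 (mod 30)


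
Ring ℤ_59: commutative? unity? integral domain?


ℤ_59 is a commutative ring with unity 1; 59 is prime, so ℤ_59 is a field (hence an integral domain)
Commutative: Yes
Integral domain: Yes
Has unity: Yes

ℤ_59: Commutative=Yes, Unity=Yes


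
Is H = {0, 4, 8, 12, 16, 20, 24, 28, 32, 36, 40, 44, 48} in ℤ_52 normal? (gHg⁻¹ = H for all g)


H = {0, 4, 8, 12, 16, 20, 24, 28, 32, 36, 40, 44, 48} in ℤ_52
ℤ_52 is abelian; every subgroup of an abelian group is normal

Yes, normal subgroup


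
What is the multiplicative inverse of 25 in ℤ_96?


Use the extended Euclidean algorithm to write 1 = 25·s + 96·t; then s mod 96 is the inverse.
Euclidean algorithm:
  25 = 0·96 + 25
  96 = 3·25 + 21
  25 = 1·21 + 4
  21 = 5·4 + 1
  4 = 4·1 + 0
gcd(25,96) = 1
Back-substitution gives: 25·(-23) + 96·(6) = 1
So 25⁻¹ ≡ -23 ≡ 73 (mod 96)
Check: 25 × 73 = 1825 ≡ 1 (mod 96) ✓

25⁻¹ ≡ 73 (mod 96)


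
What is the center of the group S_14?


Z(G) = {g ∈ G | gx = xg for all x ∈ G}
S_n is non-abelian for n ≥ 3; Z(S_14) is trivial

Z(S_14) = {e}


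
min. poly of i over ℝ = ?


i satisfies x² + 1 = 0, irreducible over ℝ

Minimal polynomial: x² + 1


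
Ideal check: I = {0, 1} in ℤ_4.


Check ideal conditions for I = {0, 1} in ℤ_4:
(1) I is an additive subgroup? No
(2) For r ∈ ℤ_4 and a ∈ I: r·a ∈ I? No  [counterexample: r=2, a=1, r·a mod 4 = 2 ∉ I]

No, I is not an ideal of ℤ_4


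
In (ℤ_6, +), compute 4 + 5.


Operation: addition mod 6
4 + 5 = (a + b) mod 6 with a = 4, b = 5

4 + 5 = 3


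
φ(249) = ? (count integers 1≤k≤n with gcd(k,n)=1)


Factor n: 249 = 3 × 83
φ(n) = n · ∏(1 - 1/p) over distinct primes p | n
φ(249) = 249 · (1 - 1/3) · (1 - 1/83) = 164

φ(249) = 164


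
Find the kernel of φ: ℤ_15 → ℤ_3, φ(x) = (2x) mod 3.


Kernel = preimage of identity
ker(φ) = {x ∈ ℤ_15 : 2x ≡ 0 (mod 3)}. Since 3 | 15, φ is well-defined. The kernel is the cyclic subgroup ⟨3⟩ of ℤ_15 (order 5), i.e. {0, 3, 6, 9, 12}

ker(φ) = {0, 3, 6, 9, 12}


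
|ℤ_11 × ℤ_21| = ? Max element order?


|ℤ_11 × ℤ_21| = 11 × 21 = 231
Max element order = lcm(11,21) = 231
Cyclic? Yes (gcd=1)

|ℤ_11×ℤ_21| = 231, max element order = 231


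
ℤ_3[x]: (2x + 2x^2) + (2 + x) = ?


Add coefficients mod 3:
x^0: 0 + 2 = 2 (mod 3)
x^1: 2 + 1 = 0 (mod 3)
x^2: 2 + 0 = 2 (mod 3)
Result: 2 + 2x^2

f + g = 2 + 2x^2


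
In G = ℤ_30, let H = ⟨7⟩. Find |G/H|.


|⟨7⟩| = n / gcd(7, 30) = 30 / 1 = 30
H is normal (ℤ_30 is abelian).
|G/H| = |G| / |H| = 30 / 30 = 1

|G/H| = 1


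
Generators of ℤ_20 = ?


g generates ℤ_n iff gcd(g,n) = 1
Prime factors of 20: 2, 5
Generators are g ∈ {1,...,19} not divisible by any of these primes.
Generators: {1, 3, 7, 9, 11, 13, 17, 19}
Number of generators = φ(20) = 8

Generators of ℤ_20 = {1, 3, 7, 9, 11, 13, 17, 19}


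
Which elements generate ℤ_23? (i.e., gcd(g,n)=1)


g generates ℤ_n iff gcd(g,n) = 1
Prime factors of 23: 23
Generators are g ∈ {1,...,22} not divisible by any of these primes.
Generators: {1, 2, 3, 4, 5, 6, 7, 8, 9, 10, 11, 12, 13, 14, 15, 16, 17, 18, 19, 20, 21, 22}
Number of generators = φ(23) = 22

Generators of ℤ_23 = {1, 2, 3, 4, 5, 6, 7, 8, 9, 10, 11, 12, 13, 14, 15, 16, 17, 18, 19, 20, 21, 22}


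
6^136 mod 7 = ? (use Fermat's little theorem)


Fermat's little theorem: if p is prime and gcd(a,p)=1, then a^(p-1) ≡ 1 (mod p)
p = 7 is prime, gcd(6,7) = 1
Reduce exponent: 136 mod 6 = 4
So 6^136 ≡ 6^4 (mod 7)
6^4 mod 7 = 1

6^136 ≡ 1 (mod 7)


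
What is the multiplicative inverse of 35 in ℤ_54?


Use the extended Euclidean algorithm to write 1 = 35·s + 54·t; then s mod 54 is the inverse.
Euclidean algorithm:
  35 = 0·54 + 35
  54 = 1·35 + 19
  35 = 1·19 + 16
  19 = 1·16 + 3
  16 = 5·3 + 1
  3 = 3·1 + 0
gcd(35,54) = 1
Back-substitution gives: 35·(17) + 54·(-11) = 1
So 35⁻¹ ≡ 17 ≡ 17 (mod 54)
Check: 35 × 17 = 595 ≡ 1 (mod 54) ✓

35⁻¹ ≡ 17 (mod 54)


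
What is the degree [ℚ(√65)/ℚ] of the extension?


√65 has minimal polynomial x² - 65 (irreducible over ℚ since 65 is squarefree)

[ℚ(√65)/ℚ] = 2


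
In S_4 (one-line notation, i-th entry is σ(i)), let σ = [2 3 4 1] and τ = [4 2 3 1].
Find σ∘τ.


σ∘τ: apply τ first, then σ
1 →τ 4 →σ 1
2 →τ 2 →σ 3
3 →τ 3 →σ 4
4 →τ 1 →σ 2

σ∘τ = [1 3 4 2]


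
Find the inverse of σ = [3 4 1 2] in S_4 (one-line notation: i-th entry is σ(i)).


To find σ⁻¹, swap domain and range:
σ(1) = 3 → σ⁻¹(3) = 1
σ(2) = 4 → σ⁻¹(4) = 2
σ(3) = 1 → σ⁻¹(1) = 3
σ(4) = 2 → σ⁻¹(2) = 4

σ⁻¹ = [3 4 1 2]


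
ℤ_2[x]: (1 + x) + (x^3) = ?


Add coefficients mod 2:
x^0: 1 + 0 = 1 (mod 2)
x^1: 1 + 0 = 1 (mod 2)
x^2: 0 + 0 = 0 (mod 2)
x^3: 0 + 1 = 1 (mod 2)
Result: 1 + x + x^3

f + g = 1 + x + x^3


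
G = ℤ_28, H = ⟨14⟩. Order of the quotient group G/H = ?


|⟨14⟩| = n / gcd(14, 28) = 28 / 14 = 2
H is normal (ℤ_28 is abelian).
|G/H| = |G| / |H| = 28 / 2 = 14

|G/H| = 14


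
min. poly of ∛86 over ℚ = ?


∛86 satisfies x³ - 86 = 0, irreducible over ℚ (no rational root; 86 is not a perfect cube)

Minimal polynomial: x³ - 86


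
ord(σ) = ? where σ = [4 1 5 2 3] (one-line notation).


Cycle decomposition: (1 4 2) (3 5)
Cycle lengths: 3, 2
Order = lcm(3, 2) = 6

ord(σ) = 6


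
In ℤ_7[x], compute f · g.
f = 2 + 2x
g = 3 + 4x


Expand and collect like terms; reduce coefficients mod 7:
x^0: 2·3 = 6 ≡ 6 (mod 7)
x^1: 2·4 + 2·3 = 14 ≡ 0 (mod 7)
x^2: 2·4 = 8 ≡ 1 (mod 7)
Result: 6 + x^2

f · g = 6 + x^2


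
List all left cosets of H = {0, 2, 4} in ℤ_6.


H = {0, 2, 4}, |H| = 3
Number of cosets = |G|/|H| = 6/3 = 2
0 + H = {0, 2, 4}
1 + H = {1, 3, 5}

Cosets: 0+H={0,2,4}; 1+H={1,3,5}


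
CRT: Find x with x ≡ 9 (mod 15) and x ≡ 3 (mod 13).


m₁ = 15, m₂ = 13, gcd = 1, so CRT applies. M = m₁·m₂ = 195
Let M₁ = M/m₁ = 13, M₂ = M/m₂ = 15
Find y₁ ≡ M₁⁻¹ (mod m₁): 13⁻¹ ≡ 7 (mod 15)
Find y₂ ≡ M₂⁻¹ (mod m₂): 15⁻¹ ≡ 7 (mod 13)
x = a₁·M₁·y₁ + a₂·M₂·y₂ = 9·13·7 + 3·15·7 = 1134
Reduce mod 195: x ≡ 159
Check: 159 mod 15 = 9 ✓, 159 mod 13 = 3 ✓

x ≡ 159 (mod 195)


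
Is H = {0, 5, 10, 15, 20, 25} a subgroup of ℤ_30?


Subgroup test for H = {0, 5, 10, 15, 20, 25} in (ℤ_30, +):
(1) 0 ∈ H? Yes
(2) Closure: for all a,b ∈ H, (a+b) mod 30 ∈ H? Yes
(3) Inverses: for all a ∈ H, -a mod 30 ∈ H? Yes

Yes, H is a subgroup of ℤ_30


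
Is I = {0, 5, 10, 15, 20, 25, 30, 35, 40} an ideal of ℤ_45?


Check ideal conditions for I = {0, 5, 10, 15, 20, 25, 30, 35, 40} in ℤ_45:
(1) I is an additive subgroup? Yes
(2) For r ∈ ℤ_45 and a ∈ I: r·a ∈ I? Yes

Yes, I is an ideal of ℤ_45


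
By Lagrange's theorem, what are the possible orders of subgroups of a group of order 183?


Lagrange's theorem: |H| divides |G|
|G| = 183
Divisors of 183: 1, 3, 61, 183

Possible subgroup orders: {1, 3, 61, 183}


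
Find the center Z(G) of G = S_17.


Z(G) = {g ∈ G | gx = xg for all x ∈ G}
S_n is non-abelian for n ≥ 3; Z(S_17) is trivial

Z(S_17) = {e}


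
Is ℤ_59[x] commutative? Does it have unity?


ℤ_59 is a field (n prime), so ℤ_59[x] is a commutative integral domain with unity
Commutative: Yes
Integral domain: Yes
Has unity: Yes

ℤ_59[x]: Commutative=Yes, Unity=Yes


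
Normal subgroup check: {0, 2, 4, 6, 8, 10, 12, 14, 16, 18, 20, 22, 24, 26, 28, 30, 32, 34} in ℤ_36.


H = {0, 2, 4, 6, 8, 10, 12, 14, 16, 18, 20, 22, 24, 26, 28, 30, 32, 34} in ℤ_36
ℤ_36 is abelian; every subgroup of an abelian group is normal

Yes, normal subgroup


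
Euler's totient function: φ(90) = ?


Factor n: 90 = 2 × 3^2 × 5
φ(n) = n · ∏(1 - 1/p) over distinct primes p | n
φ(90) = 90 · (1 - 1/2) · (1 - 1/3) · (1 - 1/5) = 24

φ(90) = 24


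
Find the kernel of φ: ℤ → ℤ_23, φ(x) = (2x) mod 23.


Kernel = preimage of identity
ker(φ) = {x ∈ ℤ : 2x ≡ 0 (mod 23)}. gcd(2,23) = 1, so 2x ≡ 0 (mod 23) ⟺ x ≡ 0 (mod 23/1 = 23). Hence ker(φ) = 23ℤ

ker(φ) = 23ℤ


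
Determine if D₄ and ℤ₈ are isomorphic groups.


Comparing D₄ and ℤ₈:
D₄ is non-abelian, ℤ₈ is abelian

No, D₄ ≇ ℤ₈


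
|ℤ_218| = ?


ℤ_n has n elements.

|ℤ_218| = 218


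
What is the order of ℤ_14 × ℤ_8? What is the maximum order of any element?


|ℤ_14 × ℤ_8| = 14 × 8 = 112
Max element order = lcm(14,8) = 56
Cyclic? No (gcd=2)

|ℤ_14×ℤ_8| = 112, max element order = 56


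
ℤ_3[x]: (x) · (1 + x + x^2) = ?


Expand and collect like terms; reduce coefficients mod 3:
x^0: 0·1 = 0 ≡ 0 (mod 3)
x^1: 0·1 + 1·1 = 1 ≡ 1 (mod 3)
x^2: 0·1 + 1·1 = 1 ≡ 1 (mod 3)
x^3: 1·1 = 1 ≡ 1 (mod 3)
Result: x + x^2 + x^3

f · g = x + x^2 + x^3


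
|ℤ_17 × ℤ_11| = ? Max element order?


|ℤ_17 × ℤ_11| = 17 × 11 = 187
Max element order = lcm(17,11) = 187
Cyclic? Yes (gcd=1)

|ℤ_17×ℤ_11| = 187, max element order = 187


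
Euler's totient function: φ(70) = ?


Factor n: 70 = 2 × 5 × 7
φ(n) = n · ∏(1 - 1/p) over distinct primes p | n
φ(70) = 70 · (1 - 1/2) · (1 - 1/5) · (1 - 1/7) = 24

φ(70) = 24


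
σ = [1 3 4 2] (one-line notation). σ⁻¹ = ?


To find σ⁻¹, swap domain and range:
σ(1) = 1 → σ⁻¹(1) = 1
σ(2) = 3 → σ⁻¹(3) = 2
σ(3) = 4 → σ⁻¹(4) = 3
σ(4) = 2 → σ⁻¹(2) = 4

σ⁻¹ = [1 4 2 3]


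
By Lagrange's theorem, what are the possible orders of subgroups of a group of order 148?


Lagrange's theorem: |H| divides |G|
|G| = 148
Divisors of 148: 1, 2, 4, 37, 74, 148

Possible subgroup orders: {1, 2, 4, 37, 74, 148}


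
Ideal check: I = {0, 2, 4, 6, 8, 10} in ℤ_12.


Check ideal conditions for I = {0, 2, 4, 6, 8, 10} in ℤ_12:
(1) I is an additive subgroup? Yes
(2) For r ∈ ℤ_12 and a ∈ I: r·a ∈ I? Yes

Yes, I is an ideal of ℤ_12


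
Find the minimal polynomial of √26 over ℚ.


√26 satisfies x² - 26 = 0, irreducible over ℚ since 26 is squarefree

Minimal polynomial: x² - 26


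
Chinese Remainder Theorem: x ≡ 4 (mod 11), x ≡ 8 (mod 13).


m₁ = 11, m₂ = 13, gcd = 1, so CRT applies. M = m₁·m₂ = 143
Let M₁ = M/m₁ = 13, M₂ = M/m₂ = 11
Find y₁ ≡ M₁⁻¹ (mod m₁): 13⁻¹ ≡ 6 (mod 11)
Find y₂ ≡ M₂⁻¹ (mod m₂): 11⁻¹ ≡ 6 (mod 13)
x = a₁·M₁·y₁ + a₂·M₂·y₂ = 4·13·6 + 8·11·6 = 840
Reduce mod 143: x ≡ 125
Check: 125 mod 11 = 4 ✓, 125 mod 13 = 8 ✓

x ≡ 125 (mod 143)


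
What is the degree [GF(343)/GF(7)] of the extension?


GF(343) = GF(7^3), so the extension degree is 3

[GF(343)/GF(7)] = 3


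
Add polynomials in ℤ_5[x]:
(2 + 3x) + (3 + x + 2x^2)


Add coefficients mod 5:
x^0: 2 + 3 = 0 (mod 5)
x^1: 3 + 1 = 4 (mod 5)
x^2: 0 + 2 = 2 (mod 5)
Result: 4x + 2x^2

f + g = 4x + 2x^2


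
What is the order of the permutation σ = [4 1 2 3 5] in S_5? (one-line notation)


Cycle decomposition: (1 4 3 2)
Cycle lengths: 4
Order = lcm(4) = 4

ord(σ) = 4


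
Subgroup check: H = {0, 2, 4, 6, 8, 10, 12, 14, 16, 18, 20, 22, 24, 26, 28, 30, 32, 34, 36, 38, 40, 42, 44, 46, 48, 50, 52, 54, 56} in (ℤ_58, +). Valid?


Subgroup test for H = {0, 2, 4, 6, 8, 10, 12, 14, 16, 18, 20, 22, 24, 26, 28, 30, 32, 34, 36, 38, 40, 42, 44, 46, 48, 50, 52, 54, 56} in (ℤ_58, +):
(1) 0 ∈ H? Yes
(2) Closure: for all a,b ∈ H, (a+b) mod 58 ∈ H? Yes
(3) Inverses: for all a ∈ H, -a mod 58 ∈ H? Yes

Yes, H is a subgroup of ℤ_58


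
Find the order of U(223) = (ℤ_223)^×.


U(n) is the group of units mod n; |U(n)| = φ(n)
|U(223)| = φ(223) = 222

|U(223) = (ℤ_223)^×| = 222


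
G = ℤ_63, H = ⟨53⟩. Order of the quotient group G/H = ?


|⟨53⟩| = n / gcd(53, 63) = 63 / 1 = 63
H is normal (ℤ_63 is abelian).
|G/H| = |G| / |H| = 63 / 63 = 1

|G/H| = 1


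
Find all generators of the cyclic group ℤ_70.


g generates ℤ_n iff gcd(g,n) = 1
Prime factors of 70: 2, 5, 7
Generators are g ∈ {1,...,69} not divisible by any of these primes.
Generators: {1, 3, 9, 11, 13, 17, 19, 23, 27, 29, 31, 33, 37, 39, 41, 43, 47, 51, 53, 57, 59, 61, 67, 69}
Number of generators = φ(70) = 24

Generators of ℤ_70 = {1, 3, 9, 11, 13, 17, 19, 23, 27, 29, 31, 33, 37, 39, 41, 43, 47, 51, 53, 57, 59, 61, 67, 69}


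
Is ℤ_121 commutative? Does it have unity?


ℤ_121 is a commutative ring with unity 1; 121 = 11×11 is composite, so 11·11 ≡ 0 gives zero divisors (not an integral domain)
Commutative: Yes
Integral domain: No
Has unity: Yes

ℤ_121: Commutative=Yes, Unity=Yes


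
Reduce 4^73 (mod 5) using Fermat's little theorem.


Fermat's little theorem: if p is prime and gcd(a,p)=1, then a^(p-1) ≡ 1 (mod p)
p = 5 is prime, gcd(4,5) = 1
Reduce exponent: 73 mod 4 = 1
So 4^73 ≡ 4^1 (mod 5)
4^1 mod 5 = 4

4^73 ≡ 4 (mod 5)


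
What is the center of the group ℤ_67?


Z(G) = {g ∈ G | gx = xg for all x ∈ G}
ℤ_67 is abelian, so Z(G) = G

Z(ℤ_67) = ℤ_67


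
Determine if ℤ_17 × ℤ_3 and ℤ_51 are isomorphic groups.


Comparing ℤ_17 × ℤ_3 and ℤ_51:
gcd(17,3) = 1, so ℤ_17 × ℤ_3 ≅ ℤ_51 (CRT)

Yes, ℤ_17 × ℤ_3 ≅ ℤ_51


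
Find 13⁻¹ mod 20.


Use the extended Euclidean algorithm to write 1 = 13·s + 20·t; then s mod 20 is the inverse.
Euclidean algorithm:
  13 = 0·20 + 13
  20 = 1·13 + 7
  13 = 1·7 + 6
  7 = 1·6 + 1
  6 = 6·1 + 0
gcd(13,20) = 1
Back-substitution gives: 13·(-3) + 20·(2) = 1
So 13⁻¹ ≡ -3 ≡ 17 (mod 20)
Check: 13 × 17 = 221 ≡ 1 (mod 20) ✓

13⁻¹ ≡ 17 (mod 20)


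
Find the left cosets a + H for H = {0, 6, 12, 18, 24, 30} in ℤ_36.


H = {0, 6, 12, 18, 24, 30}, |H| = 6
Number of cosets = |G|/|H| = 36/6 = 6
0 + H = {0, 6, 12, 18, 24, 30}
1 + H = {1, 7, 13, 19, 25, 31}
2 + H = {2, 8, 14, 20, 26, 32}
3 + H = {3, 9, 15, 21, 27, 33}
4 + H = {4, 10, 16, 22, 28, 34}
5 + H = {5, 11, 17, 23, 29, 35}

Cosets: 0+H={0,6,12,18,24,30}; 1+H={1,7,13,19,25,31}; 2+H={2,8,14,20,26,32}; 3+H={3,9,15,21,27,33}; 4+H={4,10,16,22,28,34}; 5+H={5,11,17,23,29,35}


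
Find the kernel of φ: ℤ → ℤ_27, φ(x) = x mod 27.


Kernel = preimage of identity
ker(φ) = {x ∈ ℤ : x ≡ 0 (mod 27)} = 27ℤ = {0, ±27, ±54, ...}

ker(φ) = 27ℤ


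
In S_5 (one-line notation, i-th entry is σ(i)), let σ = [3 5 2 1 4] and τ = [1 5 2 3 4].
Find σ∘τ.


σ∘τ: apply τ first, then σ
1 →τ 1 →σ 3
2 →τ 5 →σ 4
3 →τ 2 →σ 5
4 →τ 3 →σ 2
5 →τ 4 →σ 1

σ∘τ = [3 4 5 2 1]


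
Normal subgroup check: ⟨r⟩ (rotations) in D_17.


H = ⟨r⟩ (rotations) in D_17
The rotation subgroup ⟨r⟩ has index 2 in D_17, so it is normal

Yes, normal subgroup


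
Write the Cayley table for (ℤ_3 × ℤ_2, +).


Elements: {(0,0), (0,1), (1,0), (1,1), (2,0), (2,1)}
Operation: componentwise addition mod (3, 2)
Entry (a, b) = ((a₁+b₁) mod 3, (a₂+b₂) mod 2)

Cayley table:
      | (0,0) | (0,1) | (1,0) | (1,1) | (2,0) | (2,1)
(0,0) | (0,0) | (0,1) | (1,0) | (1,1) | (2,0) | (2,1)
(0,1) | (0,1) | (0,0) | (1,1) | (1,0) | (2,1) | (2,0)
(1,0) | (1,0) | (1,1) | (2,0) | (2,1) | (0,0) | (0,1)
(1,1) | (1,1) | (1,0) | (2,1) | (2,0) | (0,1) | (0,0)
(2,0) | (2,0) | (2,1) | (0,0) | (0,1) | (1,0) | (1,1)
(2,1) | (2,1) | (2,0) | (0,1) | (0,0) | (1,1) | (1,0)


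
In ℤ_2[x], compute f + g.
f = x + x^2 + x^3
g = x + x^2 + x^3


Add coefficients mod 2:
x^0: 0 + 0 = 0 (mod 2)
x^1: 1 + 1 = 0 (mod 2)
x^2: 1 + 1 = 0 (mod 2)
x^3: 1 + 1 = 0 (mod 2)
Result: 0

f + g = 0


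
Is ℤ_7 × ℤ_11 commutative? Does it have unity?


Direct product ring; commutative with unity (1,1); but (1,0)·(0,1) = (0,0) gives zero divisors, so not an integral domain
Commutative: Yes
Integral domain: No
Has unity: Yes

ℤ_7 × ℤ_11: Commutative=Yes, Unity=Yes


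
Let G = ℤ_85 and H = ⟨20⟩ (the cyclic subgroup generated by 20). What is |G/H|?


|⟨20⟩| = n / gcd(20, 85) = 85 / 5 = 17
H is normal (ℤ_85 is abelian).
|G/H| = |G| / |H| = 85 / 17 = 5

|G/H| = 5


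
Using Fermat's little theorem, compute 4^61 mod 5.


Fermat's little theorem: if p is prime and gcd(a,p)=1, then a^(p-1) ≡ 1 (mod p)
p = 5 is prime, gcd(4,5) = 1
Reduce exponent: 61 mod 4 = 1
So 4^61 ≡ 4^1 (mod 5)
4^1 mod 5 = 4

4^61 ≡ 4 (mod 5)


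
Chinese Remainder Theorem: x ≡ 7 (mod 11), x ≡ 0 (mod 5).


m₁ = 11, m₂ = 5, gcd = 1, so CRT applies. M = m₁·m₂ = 55
Let M₁ = M/m₁ = 5, M₂ = M/m₂ = 11
Find y₁ ≡ M₁⁻¹ (mod m₁): 5⁻¹ ≡ 9 (mod 11)
Find y₂ ≡ M₂⁻¹ (mod m₂): 11⁻¹ ≡ 1 (mod 5)
x = a₁·M₁·y₁ + a₂·M₂·y₂ = 7·5·9 + 0·11·1 = 315
Reduce mod 55: x ≡ 40
Check: 40 mod 11 = 7 ✓, 40 mod 5 = 0 ✓

x ≡ 40 (mod 55)


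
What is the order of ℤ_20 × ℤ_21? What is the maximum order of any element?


|ℤ_20 × ℤ_21| = 20 × 21 = 420
Max element order = lcm(20,21) = 420
Cyclic? Yes (gcd=1)

|ℤ_20×ℤ_21| = 420, max element order = 420


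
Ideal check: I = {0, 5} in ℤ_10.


Check ideal conditions for I = {0, 5} in ℤ_10:
(1) I is an additive subgroup? Yes
(2) For r ∈ ℤ_10 and a ∈ I: r·a ∈ I? Yes

Yes, I is an ideal of ℤ_10


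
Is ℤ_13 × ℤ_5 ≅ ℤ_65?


Comparing ℤ_13 × ℤ_5 and ℤ_65:
gcd(13,5) = 1, so ℤ_13 × ℤ_5 ≅ ℤ_65 (CRT)

Yes, ℤ_13 × ℤ_5 ≅ ℤ_65


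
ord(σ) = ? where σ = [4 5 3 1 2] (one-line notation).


Cycle decomposition: (1 4) (2 5)
Cycle lengths: 2, 2
Order = lcm(2, 2) = 2

ord(σ) = 2


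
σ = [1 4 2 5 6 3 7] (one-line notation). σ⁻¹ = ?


To find σ⁻¹, swap domain and range:
σ(1) = 1 → σ⁻¹(1) = 1
σ(2) = 4 → σ⁻¹(4) = 2
σ(3) = 2 → σ⁻¹(2) = 3
σ(4) = 5 → σ⁻¹(5) = 4
σ(5) = 6 → σ⁻¹(6) = 5
σ(6) = 3 → σ⁻¹(3) = 6
σ(7) = 7 → σ⁻¹(7) = 7

σ⁻¹ = [1 3 6 2 4 5 7]


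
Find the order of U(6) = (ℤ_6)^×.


U(n) is the group of units mod n; |U(n)| = φ(n)
|U(6)| = φ(6) = 2

|U(6) = (ℤ_6)^×| = 2


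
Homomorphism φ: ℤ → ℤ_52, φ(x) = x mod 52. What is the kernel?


Kernel = preimage of identity
ker(φ) = {x ∈ ℤ : x ≡ 0 (mod 52)} = 52ℤ = {0, ±52, ±104, ...}

ker(φ) = 52ℤ


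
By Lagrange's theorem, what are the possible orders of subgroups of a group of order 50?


Lagrange's theorem: |H| divides |G|
|G| = 50
Divisors of 50: 1, 2, 5, 10, 25, 50

Possible subgroup orders: {1, 2, 5, 10, 25, 50}


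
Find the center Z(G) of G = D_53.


Z(G) = {g ∈ G | gx = xg for all x ∈ G}
For odd n, Z(D_n) = {e}: no nontrivial rotation commutes with all reflections

Z(D_53) = {e}


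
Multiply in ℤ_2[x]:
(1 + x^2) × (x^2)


Expand and collect like terms; reduce coefficients mod 2:
x^0: 1·0 = 0 ≡ 0 (mod 2)
x^1: 1·0 + 0·0 = 0 ≡ 0 (mod 2)
x^2: 1·1 + 0·0 + 1·0 = 1 ≡ 1 (mod 2)
x^3: 0·1 + 1·0 = 0 ≡ 0 (mod 2)
x^4: 1·1 = 1 ≡ 1 (mod 2)
Result: x^2 + x^4

f · g = x^2 + x^4


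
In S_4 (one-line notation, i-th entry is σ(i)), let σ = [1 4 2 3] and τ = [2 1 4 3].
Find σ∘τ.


σ∘τ: apply τ first, then σ
1 →τ 2 →σ 4
2 →τ 1 →σ 1
3 →τ 4 →σ 3
4 →τ 3 →σ 2

σ∘τ = [4 1 3 2]


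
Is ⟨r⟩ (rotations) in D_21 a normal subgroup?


H = ⟨r⟩ (rotations) in D_21
The rotation subgroup ⟨r⟩ has index 2 in D_21, so it is normal

Yes, normal subgroup


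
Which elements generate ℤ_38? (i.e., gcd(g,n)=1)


g generates ℤ_n iff gcd(g,n) = 1
Prime factors of 38: 2, 19
Generators are g ∈ {1,...,37} not divisible by any of these primes.
Generators: {1, 3, 5, 7, 9, 11, 13, 15, 17, 21, 23, 25, 27, 29, 31, 33, 35, 37}
Number of generators = φ(38) = 18

Generators of ℤ_38 = {1, 3, 5, 7, 9, 11, 13, 15, 17, 21, 23, 25, 27, 29, 31, 33, 35, 37}


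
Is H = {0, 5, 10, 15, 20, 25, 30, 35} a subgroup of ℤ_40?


Subgroup test for H = {0, 5, 10, 15, 20, 25, 30, 35} in (ℤ_40, +):
(1) 0 ∈ H? Yes
(2) Closure: for all a,b ∈ H, (a+b) mod 40 ∈ H? Yes
(3) Inverses: for all a ∈ H, -a mod 40 ∈ H? Yes

Yes, H is a subgroup of ℤ_40


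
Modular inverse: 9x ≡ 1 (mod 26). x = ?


Use the extended Euclidean algorithm to write 1 = 9·s + 26·t; then s mod 26 is the inverse.
Euclidean algorithm:
  9 = 0·26 + 9
  26 = 2·9 + 8
  9 = 1·8 + 1
  8 = 8·1 + 0
gcd(9,26) = 1
Back-substitution gives: 9·(3) + 26·(-1) = 1
So 9⁻¹ ≡ 3 ≡ 3 (mod 26)
Check: 9 × 3 = 27 ≡ 1 (mod 26) ✓

9⁻¹ ≡ 3 (mod 26)
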